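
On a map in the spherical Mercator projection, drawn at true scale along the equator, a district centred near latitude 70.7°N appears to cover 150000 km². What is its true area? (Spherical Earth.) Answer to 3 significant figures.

For Mercator, h = k = sec φ (a conformal cylindrical projection has a single point scale, 1/cos φ).
Areal scale = k² = sec²φ = 1/cos²(70.7°) = 1/0.3305² = 9.154.
True area = apparent / (areal scale) = 150000 / 9.154 ≈ 16400 km².

16400 km²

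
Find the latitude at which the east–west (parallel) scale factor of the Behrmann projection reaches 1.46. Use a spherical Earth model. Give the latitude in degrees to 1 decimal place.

53.6°

Behrmann is a cylindrical equal-area projection with standard parallels at ±30°. A cylindrical equal-area projection with standard parallel φ₀ has meridian scale h = cos φ / cos φ₀ and parallel scale k = cos φ₀ / cos φ (so areas are preserved, h·k = 1).
k = cos φ₀ / cos φ = 1.46  ⇒  cos φ = cos 30° / 1.46 = 0.5932.
φ = arccos(0.5932) ≈ 53.6°.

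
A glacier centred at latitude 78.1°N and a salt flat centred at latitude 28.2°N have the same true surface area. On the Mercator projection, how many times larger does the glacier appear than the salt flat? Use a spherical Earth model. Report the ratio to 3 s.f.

18.3

On Mercator, area is exaggerated by sec²φ = 1/cos²φ.
At 78.1°: sec²(78.1°) = 1/0.2062² = 23.52.
At 28.2°: sec²(28.2°) = 1/0.8813² = 1.288.
Ratio = 23.52/1.288 = cos²(28.2°)/cos²(78.1°) ≈ 18.3.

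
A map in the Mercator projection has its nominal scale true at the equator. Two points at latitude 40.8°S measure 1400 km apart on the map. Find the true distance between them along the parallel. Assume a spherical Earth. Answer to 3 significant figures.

1060 km

The Mercator projection is conformal; its linear scale factor is the same in every direction and equals sec φ = 1/cos φ.
Along the parallel at 40.8°, map distances are exaggerated by k = sec 40.8° = 1.321.
True distance = 1400 / 1.321 = 1400 × cos 40.8° ≈ 1060 km.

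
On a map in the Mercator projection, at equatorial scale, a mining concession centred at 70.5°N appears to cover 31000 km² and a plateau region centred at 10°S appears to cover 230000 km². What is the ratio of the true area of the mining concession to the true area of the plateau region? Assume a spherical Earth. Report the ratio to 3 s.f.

On Mercator the areal scale is sec²φ, so true area = apparent × cos²φ.
True area of mining concession: 31000 × cos²(70.5°) = 31000 × 0.1114 = 3454 km².
True area of plateau region: 230000 × cos²(10°) = 230000 × 0.9698 = 223100 km².
Ratio = 3454 / 223100 ≈ 0.0155.

0.0155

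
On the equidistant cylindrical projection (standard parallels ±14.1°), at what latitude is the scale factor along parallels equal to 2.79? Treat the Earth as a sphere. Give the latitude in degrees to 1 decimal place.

In the equirectangular projection with standard parallel φ₀ = 14.1° (x = Rλ cos φ₀, y = Rφ), meridians are true-scale (h = 1) and the parallel scale is k = cos φ₀ / cos φ.
k = cos φ₀ / cos φ = 2.79  ⇒  cos φ = cos 14.1° / 2.79 = 0.3476.
φ = arccos(0.3476) ≈ 69.7°.

69.7°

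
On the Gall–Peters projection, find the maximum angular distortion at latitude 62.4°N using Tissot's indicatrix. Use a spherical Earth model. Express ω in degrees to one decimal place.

47.1°

Gall–Peters is a cylindrical equal-area projection with standard parallels at ±45°. A cylindrical equal-area projection with standard parallel φ₀ has meridian scale h = cos φ / cos φ₀ and parallel scale k = cos φ₀ / cos φ (so areas are preserved, h·k = 1).
At 62.4°: h = 0.6552, k = 1.526; principal scales a = 1.526, b = 0.6552.
sin(ω/2) = (a − b)/(a + b) = 0.8711/2.181 = 0.3993, so ω = 2 arcsin(0.3993) ≈ 47.1°.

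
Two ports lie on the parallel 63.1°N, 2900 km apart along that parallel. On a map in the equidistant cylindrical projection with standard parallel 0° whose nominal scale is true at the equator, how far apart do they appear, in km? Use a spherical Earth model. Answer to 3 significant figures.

In the plate carrée (x = Rλ, y = Rφ), meridians are true-scale (h = 1) and parallels are stretched by k = sec φ.
Along the parallel, k = sec 63.1° = 1/0.4524 = 2.210.
Map distance = 2900 × 2.210 ≈ 6410 km.

6410 km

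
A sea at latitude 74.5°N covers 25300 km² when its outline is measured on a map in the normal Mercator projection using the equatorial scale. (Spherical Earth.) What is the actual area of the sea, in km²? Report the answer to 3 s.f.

1810 km²

For Mercator, h = k = sec φ (a conformal cylindrical projection has a single point scale, 1/cos φ).
Areal scale = k² = sec²φ = 1/cos²(74.5°) = 1/0.2672² = 14.00.
True area = apparent / (areal scale) = 25300 / 14.00 ≈ 1810 km².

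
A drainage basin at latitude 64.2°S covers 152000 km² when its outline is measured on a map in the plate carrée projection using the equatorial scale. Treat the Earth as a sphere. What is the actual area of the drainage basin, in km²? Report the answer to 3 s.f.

Plate carrée maps x = Rλ, y = Rφ. The meridian scale is h = 1 and the parallel scale is k = 1/cos φ = sec φ.
Areal scale = h·k = 1 × sec φ; at 64.2°, h = 1.000, k = 2.298, so h·k = 2.298.
True area = apparent / (areal scale) = 152000 / 2.298 ≈ 66200 km².

66200 km²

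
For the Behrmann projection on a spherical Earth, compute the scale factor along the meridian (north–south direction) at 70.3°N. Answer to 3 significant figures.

0.389

Behrmann is a cylindrical equal-area projection with standard parallels at ±30°. Cylindrical equal-area (φ₀ = 30°): h = cos φ / cos 30° along meridians, k = cos 30° / cos φ along parallels; h·k = 1.
h = cos 70.3° / cos 30° = 0.3371/0.8660 = 0.3892.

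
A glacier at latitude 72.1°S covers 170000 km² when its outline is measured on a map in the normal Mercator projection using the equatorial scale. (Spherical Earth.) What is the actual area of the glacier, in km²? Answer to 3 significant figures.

16100 km²

The Mercator projection is conformal; its linear scale factor is the same in every direction and equals sec φ = 1/cos φ.
Areal scale = k² = sec²φ = 1/cos²(72.1°) = 1/0.3074² = 10.59.
True area = apparent / (areal scale) = 170000 / 10.59 ≈ 16100 km².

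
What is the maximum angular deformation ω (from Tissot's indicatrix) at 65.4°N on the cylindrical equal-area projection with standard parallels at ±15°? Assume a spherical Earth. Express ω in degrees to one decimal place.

For cylindrical equal-area with standard parallel φ₀, h = cos φ / cos φ₀ and k = cos φ₀ / cos φ, so h·k = 1.
At 65.4°: h = 0.4310, k = 2.320; principal scales a = 2.320, b = 0.4310.
sin(ω/2) = (a − b)/(a + b) = 1.889/2.751 = 0.6867, so ω = 2 arcsin(0.6867) ≈ 86.7°.

86.7°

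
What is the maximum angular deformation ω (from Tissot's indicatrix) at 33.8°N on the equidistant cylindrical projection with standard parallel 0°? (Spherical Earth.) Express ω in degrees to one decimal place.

Plate carrée maps x = Rλ, y = Rφ. The meridian scale is h = 1 and the parallel scale is k = 1/cos φ = sec φ.
At 33.8°: h = 1.000, k = 1.203; principal scales a = 1.203, b = 1.000.
sin(ω/2) = (a − b)/(a + b) = 0.2034/2.203 = 0.09231, so ω = 2 arcsin(0.09231) ≈ 10.6°.

10.6°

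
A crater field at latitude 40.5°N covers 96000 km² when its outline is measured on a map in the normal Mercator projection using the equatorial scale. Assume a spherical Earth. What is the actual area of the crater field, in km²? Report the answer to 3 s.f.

55500 km²

The Mercator projection is conformal; its linear scale factor is the same in every direction and equals sec φ = 1/cos φ.
Areal scale = k² = sec²φ = 1/cos²(40.5°) = 1/0.7604² = 1.729.
True area = apparent / (areal scale) = 96000 / 1.729 ≈ 55500 km².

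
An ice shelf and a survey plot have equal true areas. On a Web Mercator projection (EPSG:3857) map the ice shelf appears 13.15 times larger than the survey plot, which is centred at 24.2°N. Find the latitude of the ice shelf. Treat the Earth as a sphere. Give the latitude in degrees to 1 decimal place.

Mercator areal scale is sec²φ, so apparent-area ratio = sec²φ₁ / sec²φ₂ = cos²φ₂ / cos²φ₁.
cos²φ₂ / cos²φ₁ = 13.15  ⇒  cos φ₁ = cos 24.2° / √13.15 = 0.9121/3.626 = 0.2515.
φ₁ = arccos(0.2515) ≈ 75.4°.

75.4°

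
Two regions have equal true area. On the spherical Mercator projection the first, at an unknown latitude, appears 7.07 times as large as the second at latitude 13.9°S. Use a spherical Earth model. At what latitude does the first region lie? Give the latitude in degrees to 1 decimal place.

68.6°

Mercator areal scale is sec²φ, so apparent-area ratio = sec²φ₁ / sec²φ₂ = cos²φ₂ / cos²φ₁.
cos²φ₂ / cos²φ₁ = 7.07  ⇒  cos φ₁ = cos 13.9° / √7.07 = 0.9707/2.659 = 0.3651.
φ₁ = arccos(0.3651) ≈ 68.6°.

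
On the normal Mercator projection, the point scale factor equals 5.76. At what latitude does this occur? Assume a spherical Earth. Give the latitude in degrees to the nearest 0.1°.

80.0°

Mercator scale is k = sec φ = 1/cos φ.
1/cos φ = 5.76  ⇒  cos φ = 0.1736  ⇒  φ = arccos(0.1736) ≈ 80.0°.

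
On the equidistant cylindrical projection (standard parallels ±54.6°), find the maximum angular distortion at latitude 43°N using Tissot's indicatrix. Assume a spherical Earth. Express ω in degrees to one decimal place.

13.3°

In the equirectangular projection with standard parallel φ₀ = 54.6° (x = Rλ cos φ₀, y = Rφ), meridians are true-scale (h = 1) and the parallel scale is k = cos φ₀ / cos φ.
At 43°: h = 1.000, k = 0.7921; principal scales a = 1.000, b = 0.7921.
sin(ω/2) = (a − b)/(a + b) = 0.2079/1.792 = 0.1160, so ω = 2 arcsin(0.1160) ≈ 13.3°.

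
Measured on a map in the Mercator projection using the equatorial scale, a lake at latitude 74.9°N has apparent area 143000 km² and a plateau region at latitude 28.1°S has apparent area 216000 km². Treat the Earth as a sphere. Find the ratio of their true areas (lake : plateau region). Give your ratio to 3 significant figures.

0.0577

Mercator's areal exaggeration is sec²φ; hence true area = (apparent area) · cos²φ.
True area of lake: 143000 × cos²(74.9°) = 143000 × 0.06786 = 9704 km².
True area of plateau region: 216000 × cos²(28.1°) = 216000 × 0.7781 = 168100 km².
Ratio = 9704 / 168100 ≈ 0.0577.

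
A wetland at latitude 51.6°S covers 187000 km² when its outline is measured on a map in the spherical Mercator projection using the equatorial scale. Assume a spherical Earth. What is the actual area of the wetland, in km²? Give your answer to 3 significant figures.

72100 km²

Mercator is conformal, so the point scale is isotropic: h = k = sec φ = 1/cos φ.
Areal scale = k² = sec²φ = 1/cos²(51.6°) = 1/0.6211² = 2.592.
True area = apparent / (areal scale) = 187000 / 2.592 ≈ 72100 km².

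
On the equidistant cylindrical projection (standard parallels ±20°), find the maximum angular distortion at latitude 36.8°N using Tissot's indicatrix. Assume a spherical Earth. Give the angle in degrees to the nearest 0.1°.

9.2°

In the equirectangular projection with standard parallel φ₀ = 20° (x = Rλ cos φ₀, y = Rφ), meridians are true-scale (h = 1) and the parallel scale is k = cos φ₀ / cos φ.
At 36.8°: h = 1.000, k = 1.174; principal scales a = 1.174, b = 1.000.
sin(ω/2) = (a − b)/(a + b) = 0.1735/2.174 = 0.07984, so ω = 2 arcsin(0.07984) ≈ 9.2°.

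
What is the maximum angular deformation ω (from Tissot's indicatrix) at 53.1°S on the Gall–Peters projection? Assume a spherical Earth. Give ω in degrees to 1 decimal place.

The Gall–Peters projection is cylindrical equal-area with φ₀ = 45°. Cylindrical equal-area (φ₀ = 45°): h = cos φ / cos 45° along meridians, k = cos 45° / cos φ along parallels; h·k = 1.
At 53.1°: h = 0.8491, k = 1.178; principal scales a = 1.178, b = 0.8491.
sin(ω/2) = (a − b)/(a + b) = 0.3286/2.027 = 0.1621, so ω = 2 arcsin(0.1621) ≈ 18.7°.

18.7°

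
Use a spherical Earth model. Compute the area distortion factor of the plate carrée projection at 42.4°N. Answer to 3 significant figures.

Plate carrée maps x = Rλ, y = Rφ. The meridian scale is h = 1 and the parallel scale is k = 1/cos φ = sec φ.
Areal scale = h·k = 1 × sec φ; at 42.4°, h = 1.000, k = 1.354, so h·k = 1.354.

1.35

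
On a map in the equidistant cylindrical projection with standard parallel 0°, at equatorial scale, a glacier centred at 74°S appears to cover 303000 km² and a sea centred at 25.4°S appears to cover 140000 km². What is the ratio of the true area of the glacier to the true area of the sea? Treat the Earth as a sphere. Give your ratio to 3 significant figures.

0.660

Plate carrée has h = 1 and k = sec φ, giving areal scale sec φ; true area = (apparent area) · cos φ.
True area of glacier: 303000 × cos(74°) = 303000 × 0.2756 = 83520 km².
True area of sea: 140000 × cos(25.4°) = 140000 × 0.9033 = 126500 km².
Ratio = 83520 / 126500 ≈ 0.660.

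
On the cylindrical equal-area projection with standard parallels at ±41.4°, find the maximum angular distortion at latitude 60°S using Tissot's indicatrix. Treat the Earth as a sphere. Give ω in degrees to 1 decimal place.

For cylindrical equal-area with standard parallel φ₀, h = cos φ / cos φ₀ and k = cos φ₀ / cos φ, so h·k = 1.
At 60°: h = 0.6666, k = 1.500; principal scales a = 1.500, b = 0.6666.
sin(ω/2) = (a − b)/(a + b) = 0.8337/2.167 = 0.3847, so ω = 2 arcsin(0.3847) ≈ 45.3°.

45.3°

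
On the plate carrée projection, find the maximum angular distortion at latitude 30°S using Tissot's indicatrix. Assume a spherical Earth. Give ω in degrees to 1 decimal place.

8.2°

Plate carrée maps x = Rλ, y = Rφ. The meridian scale is h = 1 and the parallel scale is k = 1/cos φ = sec φ.
At 30°: h = 1.000, k = 1.155; principal scales a = 1.155, b = 1.000.
sin(ω/2) = (a − b)/(a + b) = 0.1547/2.155 = 0.07180, so ω = 2 arcsin(0.07180) ≈ 8.2°.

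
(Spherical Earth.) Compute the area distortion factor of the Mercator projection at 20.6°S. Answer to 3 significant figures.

1.14

For Mercator, h = k = sec φ (a conformal cylindrical projection has a single point scale, 1/cos φ).
Areal scale = k² = sec²φ = 1/cos²(20.6°) = 1/0.9361² = 1.141.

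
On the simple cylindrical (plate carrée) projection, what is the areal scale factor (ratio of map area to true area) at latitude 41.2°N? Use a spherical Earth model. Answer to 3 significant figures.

1.33

For the equirectangular projection with φ₀ = 0 (plate carrée), h = 1 along meridians and k = sec φ along parallels.
Areal scale = h·k = 1 × sec φ; at 41.2°, h = 1.000, k = 1.329, so h·k = 1.329.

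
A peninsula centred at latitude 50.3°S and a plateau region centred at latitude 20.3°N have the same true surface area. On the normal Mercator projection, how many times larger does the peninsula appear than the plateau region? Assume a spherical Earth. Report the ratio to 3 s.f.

Mercator is conformal with k = sec φ, so areal scale = k² = sec²φ.
At 50.3°: sec²(50.3°) = 1/0.6388² = 2.451.
At 20.3°: sec²(20.3°) = 1/0.9379² = 1.137.
Ratio = 2.451/1.137 = cos²(20.3°)/cos²(50.3°) ≈ 2.16.

2.16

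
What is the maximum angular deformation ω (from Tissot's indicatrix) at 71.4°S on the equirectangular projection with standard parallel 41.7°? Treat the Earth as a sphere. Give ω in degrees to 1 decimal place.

In the equirectangular projection with standard parallel φ₀ = 41.7° (x = Rλ cos φ₀, y = Rφ), meridians are true-scale (h = 1) and the parallel scale is k = cos φ₀ / cos φ.
At 71.4°: h = 1.000, k = 2.341; principal scales a = 2.341, b = 1.000.
sin(ω/2) = (a − b)/(a + b) = 1.341/3.341 = 0.4014, so ω = 2 arcsin(0.4014) ≈ 47.3°.

47.3°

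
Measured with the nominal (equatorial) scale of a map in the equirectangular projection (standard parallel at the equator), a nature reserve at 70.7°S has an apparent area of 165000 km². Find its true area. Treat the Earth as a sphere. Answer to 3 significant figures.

54500 km²

Plate carrée maps x = Rλ, y = Rφ. The meridian scale is h = 1 and the parallel scale is k = 1/cos φ = sec φ.
Areal scale = h·k = 1 × sec φ; at 70.7°, h = 1.000, k = 3.026, so h·k = 3.026.
True area = apparent / (areal scale) = 165000 / 3.026 ≈ 54500 km².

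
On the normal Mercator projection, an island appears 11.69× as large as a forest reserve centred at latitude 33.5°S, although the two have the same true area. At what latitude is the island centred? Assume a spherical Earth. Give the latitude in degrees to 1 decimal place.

75.9°

On Mercator, (apparent₁)/(apparent₂) = sec²φ₁ / sec²φ₂ when true areas are equal.
cos²φ₂ / cos²φ₁ = 11.69  ⇒  cos φ₁ = cos 33.5° / √11.69 = 0.8339/3.419 = 0.2439.
φ₁ = arccos(0.2439) ≈ 75.9°.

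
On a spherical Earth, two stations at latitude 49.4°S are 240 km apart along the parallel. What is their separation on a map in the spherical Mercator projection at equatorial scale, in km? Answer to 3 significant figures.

369 km

Mercator is conformal, so the point scale is isotropic: h = k = sec φ = 1/cos φ.
Along the parallel, k = sec 49.4° = 1/0.6508 = 1.537.
Map distance = 240 × 1.537 ≈ 369 km.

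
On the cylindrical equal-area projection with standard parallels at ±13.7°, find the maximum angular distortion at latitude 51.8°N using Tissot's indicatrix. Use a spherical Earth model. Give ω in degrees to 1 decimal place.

50.1°

Cylindrical equal-area (φ₀ = 13.7°): h = cos φ / cos 13.7° along meridians, k = cos 13.7° / cos φ along parallels; h·k = 1.
At 51.8°: h = 0.6365, k = 1.571; principal scales a = 1.571, b = 0.6365.
sin(ω/2) = (a − b)/(a + b) = 0.9345/2.208 = 0.4233, so ω = 2 arcsin(0.4233) ≈ 50.1°.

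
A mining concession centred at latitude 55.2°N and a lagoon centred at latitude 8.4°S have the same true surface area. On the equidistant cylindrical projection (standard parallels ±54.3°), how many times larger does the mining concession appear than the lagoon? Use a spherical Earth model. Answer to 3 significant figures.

With standard parallel φ₀ = 54.3°, the equirectangular projection gives x = Rλ cos φ₀, y = Rφ, so h = 1 and k = cos 54.3° / cos φ.
Areal scale at 55.2°: h·k = 1.000 × 1.022 = 1.022.
Areal scale at 8.4°: h·k = 1.000 × 0.5899 = 0.5899.
Ratio = 1.022/0.5899 ≈ 1.73.

1.73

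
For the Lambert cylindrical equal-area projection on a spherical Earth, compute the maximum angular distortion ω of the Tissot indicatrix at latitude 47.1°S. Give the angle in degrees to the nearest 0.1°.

The Lambert cylindrical equal-area projection is the cylindrical equal-area projection with its standard parallel at the equator (φ₀ = 0). Cylindrical equal-area (φ₀ = 0°): h = cos φ / cos 0° along meridians, k = cos 0° / cos φ along parallels; h·k = 1.
At 47.1°: h = 0.6807, k = 1.469; principal scales a = 1.469, b = 0.6807.
sin(ω/2) = (a − b)/(a + b) = 0.7883/2.150 = 0.3667, so ω = 2 arcsin(0.3667) ≈ 43.0°.

43.0°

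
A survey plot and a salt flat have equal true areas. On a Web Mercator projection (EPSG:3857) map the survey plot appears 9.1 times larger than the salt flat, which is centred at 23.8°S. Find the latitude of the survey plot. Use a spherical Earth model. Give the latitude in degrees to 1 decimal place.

For equal true areas on Mercator, apparent areas scale as sec²φ, so the ratio is cos²φ₂ / cos²φ₁.
cos²φ₂ / cos²φ₁ = 9.1  ⇒  cos φ₁ = cos 23.8° / √9.1 = 0.9150/3.017 = 0.3033.
φ₁ = arccos(0.3033) ≈ 72.3°.

72.3°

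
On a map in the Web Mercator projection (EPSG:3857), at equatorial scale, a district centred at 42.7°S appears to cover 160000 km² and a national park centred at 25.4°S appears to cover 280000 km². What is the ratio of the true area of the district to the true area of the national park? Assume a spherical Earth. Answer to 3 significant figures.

0.378

Mercator's areal exaggeration is sec²φ; hence true area = (apparent area) · cos²φ.
True area of district: 160000 × cos²(42.7°) = 160000 × 0.5401 = 86420 km².
True area of national park: 280000 × cos²(25.4°) = 280000 × 0.8160 = 228500 km².
Ratio = 86420 / 228500 ≈ 0.378.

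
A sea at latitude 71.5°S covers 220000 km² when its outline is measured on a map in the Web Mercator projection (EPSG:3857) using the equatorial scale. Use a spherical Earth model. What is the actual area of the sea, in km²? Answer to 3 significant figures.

22200 km²

Mercator is conformal, so the point scale is isotropic: h = k = sec φ = 1/cos φ.
Areal scale = k² = sec²φ = 1/cos²(71.5°) = 1/0.3173² = 9.932.
True area = apparent / (areal scale) = 220000 / 9.932 ≈ 22200 km².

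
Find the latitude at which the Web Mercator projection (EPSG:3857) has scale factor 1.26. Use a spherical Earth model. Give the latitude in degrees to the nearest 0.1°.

37.5°

Mercator scale is k = sec φ = 1/cos φ.
1/cos φ = 1.26  ⇒  cos φ = 0.7937  ⇒  φ = arccos(0.7937) ≈ 37.5°.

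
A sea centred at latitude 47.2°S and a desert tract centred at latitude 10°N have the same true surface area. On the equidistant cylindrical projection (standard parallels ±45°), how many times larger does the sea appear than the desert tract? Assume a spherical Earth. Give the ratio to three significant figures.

1.45

In the equirectangular projection with standard parallel φ₀ = 45° (x = Rλ cos φ₀, y = Rφ), meridians are true-scale (h = 1) and the parallel scale is k = cos φ₀ / cos φ.
Areal scale at 47.2°: h·k = 1.000 × 1.041 = 1.041.
Areal scale at 10°: h·k = 1.000 × 0.7180 = 0.7180.
Ratio = 1.041/0.7180 ≈ 1.45.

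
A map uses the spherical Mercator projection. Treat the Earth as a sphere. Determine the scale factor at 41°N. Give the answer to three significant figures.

1.33

Mercator is conformal, so the point scale is isotropic: h = k = sec φ = 1/cos φ.
k = 1/cos 41° = 1/0.7547 = 1.325.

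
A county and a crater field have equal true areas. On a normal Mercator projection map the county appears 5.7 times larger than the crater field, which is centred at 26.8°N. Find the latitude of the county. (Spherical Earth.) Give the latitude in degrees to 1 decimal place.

68.0°

On Mercator, (apparent₁)/(apparent₂) = sec²φ₁ / sec²φ₂ when true areas are equal.
cos²φ₂ / cos²φ₁ = 5.7  ⇒  cos φ₁ = cos 26.8° / √5.7 = 0.8926/2.387 = 0.3739.
φ₁ = arccos(0.3739) ≈ 68.0°.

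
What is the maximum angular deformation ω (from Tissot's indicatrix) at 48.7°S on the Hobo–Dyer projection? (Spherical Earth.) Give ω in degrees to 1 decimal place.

21.0°

Hobo–Dyer is a cylindrical equal-area projection with standard parallels at ±37.5°. Cylindrical equal-area (φ₀ = 37.5°): h = cos φ / cos 37.5° along meridians, k = cos 37.5° / cos φ along parallels; h·k = 1.
At 48.7°: h = 0.8319, k = 1.202; principal scales a = 1.202, b = 0.8319.
sin(ω/2) = (a − b)/(a + b) = 0.3701/2.034 = 0.1820, so ω = 2 arcsin(0.1820) ≈ 21.0°.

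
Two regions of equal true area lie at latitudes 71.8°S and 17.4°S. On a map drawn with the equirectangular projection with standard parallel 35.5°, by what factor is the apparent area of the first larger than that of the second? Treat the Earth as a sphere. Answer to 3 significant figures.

With standard parallel φ₀ = 35.5°, the equirectangular projection gives x = Rλ cos φ₀, y = Rφ, so h = 1 and k = cos 35.5° / cos φ.
Areal scale at 71.8°: h·k = 1.000 × 2.607 = 2.607.
Areal scale at 17.4°: h·k = 1.000 × 0.8532 = 0.8532.
Ratio = 2.607/0.8532 ≈ 3.06.

3.06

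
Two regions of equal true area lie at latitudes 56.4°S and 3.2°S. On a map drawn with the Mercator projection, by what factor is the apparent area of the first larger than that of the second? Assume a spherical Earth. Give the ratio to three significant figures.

Mercator is conformal with k = sec φ, so areal scale = k² = sec²φ.
At 56.4°: sec²(56.4°) = 1/0.5534² = 3.265.
At 3.2°: sec²(3.2°) = 1/0.9984² = 1.003.
Ratio = 3.265/1.003 = cos²(3.2°)/cos²(56.4°) ≈ 3.26.

3.26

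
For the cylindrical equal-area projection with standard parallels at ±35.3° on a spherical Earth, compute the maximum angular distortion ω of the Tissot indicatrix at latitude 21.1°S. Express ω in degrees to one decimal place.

15.3°

A cylindrical equal-area projection with standard parallel φ₀ has meridian scale h = cos φ / cos φ₀ and parallel scale k = cos φ₀ / cos φ (so areas are preserved, h·k = 1).
At 21.1°: h = 1.143, k = 0.8748; principal scales a = 1.143, b = 0.8748.
sin(ω/2) = (a − b)/(a + b) = 0.2683/2.018 = 0.1330, so ω = 2 arcsin(0.1330) ≈ 15.3°.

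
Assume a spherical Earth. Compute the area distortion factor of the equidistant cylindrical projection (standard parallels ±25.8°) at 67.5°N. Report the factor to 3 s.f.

In the equirectangular projection with standard parallel φ₀ = 25.8° (x = Rλ cos φ₀, y = Rφ), meridians are true-scale (h = 1) and the parallel scale is k = cos φ₀ / cos φ.
Areal scale = h·k = 1 × cos φ₀ / cos φ; at 67.5°, h = 1.000, k = 2.353, so h·k = 2.353.

2.35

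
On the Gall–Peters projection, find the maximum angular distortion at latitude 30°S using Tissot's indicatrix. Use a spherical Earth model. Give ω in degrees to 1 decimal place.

The Gall–Peters projection is cylindrical equal-area with φ₀ = 45°. Cylindrical equal-area (φ₀ = 45°): h = cos φ / cos 45° along meridians, k = cos 45° / cos φ along parallels; h·k = 1.
At 30°: h = 1.225, k = 0.8165; principal scales a = 1.225, b = 0.8165.
sin(ω/2) = (a − b)/(a + b) = 0.4082/2.041 = 0.2000, so ω = 2 arcsin(0.2000) ≈ 23.1°.

23.1°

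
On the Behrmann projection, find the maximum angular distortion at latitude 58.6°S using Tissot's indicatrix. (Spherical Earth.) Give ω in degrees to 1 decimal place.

55.9°

The Behrmann projection is cylindrical equal-area with φ₀ = 30°. Cylindrical equal-area (φ₀ = 30°): h = cos φ / cos 30° along meridians, k = cos 30° / cos φ along parallels; h·k = 1.
At 58.6°: h = 0.6016, k = 1.662; principal scales a = 1.662, b = 0.6016.
sin(ω/2) = (a − b)/(a + b) = 1.061/2.264 = 0.4685, so ω = 2 arcsin(0.4685) ≈ 55.9°.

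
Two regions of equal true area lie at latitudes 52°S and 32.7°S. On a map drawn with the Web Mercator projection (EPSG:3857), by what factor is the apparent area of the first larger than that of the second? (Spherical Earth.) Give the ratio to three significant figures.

1.87

On Mercator, area is exaggerated by sec²φ = 1/cos²φ.
At 52°: sec²(52°) = 1/0.6157² = 2.638.
At 32.7°: sec²(32.7°) = 1/0.8415² = 1.412.
Ratio = 2.638/1.412 = cos²(32.7°)/cos²(52°) ≈ 1.87.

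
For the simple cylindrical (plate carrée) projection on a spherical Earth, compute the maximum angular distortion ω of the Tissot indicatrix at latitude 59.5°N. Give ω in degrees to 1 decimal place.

For the equirectangular projection with φ₀ = 0 (plate carrée), h = 1 along meridians and k = sec φ along parallels.
At 59.5°: h = 1.000, k = 1.970; principal scales a = 1.970, b = 1.000.
sin(ω/2) = (a − b)/(a + b) = 0.9703/2.970 = 0.3267, so ω = 2 arcsin(0.3267) ≈ 38.1°.

38.1°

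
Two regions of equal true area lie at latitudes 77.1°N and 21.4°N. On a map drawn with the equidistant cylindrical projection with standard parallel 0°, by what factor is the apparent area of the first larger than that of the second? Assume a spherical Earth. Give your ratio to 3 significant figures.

For the equirectangular projection with φ₀ = 0 (plate carrée), h = 1 along meridians and k = sec φ along parallels.
Areal scale at 77.1°: h·k = 1.000 × 4.479 = 4.479.
Areal scale at 21.4°: h·k = 1.000 × 1.074 = 1.074.
Ratio = 4.479/1.074 ≈ 4.17.

4.17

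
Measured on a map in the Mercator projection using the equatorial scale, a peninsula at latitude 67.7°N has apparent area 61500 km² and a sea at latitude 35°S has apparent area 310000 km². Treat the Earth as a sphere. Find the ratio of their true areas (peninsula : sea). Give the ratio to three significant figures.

Since Mercator area scale is 1/cos²φ, the true area equals the apparent area multiplied by cos²φ.
True area of peninsula: 61500 × cos²(67.7°) = 61500 × 0.1440 = 8855 km².
True area of sea: 310000 × cos²(35°) = 310000 × 0.6710 = 208000 km².
Ratio = 8855 / 208000 ≈ 0.0426.

0.0426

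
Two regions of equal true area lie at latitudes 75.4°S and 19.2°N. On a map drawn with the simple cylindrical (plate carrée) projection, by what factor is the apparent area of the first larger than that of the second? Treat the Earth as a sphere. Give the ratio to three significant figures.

3.75

In the plate carrée (x = Rλ, y = Rφ), meridians are true-scale (h = 1) and parallels are stretched by k = sec φ.
Areal scale at 75.4°: h·k = 1.000 × 3.967 = 3.967.
Areal scale at 19.2°: h·k = 1.000 × 1.059 = 1.059.
Ratio = 3.967/1.059 ≈ 3.75.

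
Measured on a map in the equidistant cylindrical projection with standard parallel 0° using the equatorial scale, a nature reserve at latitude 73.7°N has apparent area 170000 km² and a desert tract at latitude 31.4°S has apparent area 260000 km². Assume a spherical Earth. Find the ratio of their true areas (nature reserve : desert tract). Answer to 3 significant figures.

0.215

On the plate carrée, areal scale = h·k = 1 × sec φ, so true area = apparent × cos φ.
True area of nature reserve: 170000 × cos(73.7°) = 170000 × 0.2807 = 47710 km².
True area of desert tract: 260000 × cos(31.4°) = 260000 × 0.8536 = 221900 km².
Ratio = 47710 / 221900 ≈ 0.215.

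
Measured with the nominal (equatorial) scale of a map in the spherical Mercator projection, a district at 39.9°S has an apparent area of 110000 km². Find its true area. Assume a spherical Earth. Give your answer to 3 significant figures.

64700 km²

Mercator is conformal, so the point scale is isotropic: h = k = sec φ = 1/cos φ.
Areal scale = k² = sec²φ = 1/cos²(39.9°) = 1/0.7672² = 1.699.
True area = apparent / (areal scale) = 110000 / 1.699 ≈ 64700 km².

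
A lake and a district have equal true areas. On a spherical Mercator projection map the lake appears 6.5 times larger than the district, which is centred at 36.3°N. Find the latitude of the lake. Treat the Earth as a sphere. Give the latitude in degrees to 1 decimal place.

On Mercator, (apparent₁)/(apparent₂) = sec²φ₁ / sec²φ₂ when true areas are equal.
cos²φ₂ / cos²φ₁ = 6.5  ⇒  cos φ₁ = cos 36.3° / √6.5 = 0.8059/2.550 = 0.3161.
φ₁ = arccos(0.3161) ≈ 71.6°.

71.6°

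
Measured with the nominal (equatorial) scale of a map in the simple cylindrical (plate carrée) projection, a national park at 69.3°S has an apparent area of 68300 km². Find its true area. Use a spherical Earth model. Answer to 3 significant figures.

In the plate carrée (x = Rλ, y = Rφ), meridians are true-scale (h = 1) and parallels are stretched by k = sec φ.
Areal scale = h·k = 1 × sec φ; at 69.3°, h = 1.000, k = 2.829, so h·k = 2.829.
True area = apparent / (areal scale) = 68300 / 2.829 ≈ 24100 km².

24100 km²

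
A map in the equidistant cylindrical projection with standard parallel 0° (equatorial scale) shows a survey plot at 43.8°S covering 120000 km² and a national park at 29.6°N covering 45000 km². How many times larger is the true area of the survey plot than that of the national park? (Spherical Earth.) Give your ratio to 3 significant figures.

2.21

On the plate carrée, areal scale = h·k = 1 × sec φ, so true area = apparent × cos φ.
True area of survey plot: 120000 × cos(43.8°) = 120000 × 0.7218 = 86610 km².
True area of national park: 45000 × cos(29.6°) = 45000 × 0.8695 = 39130 km².
Ratio = 86610 / 39130 ≈ 2.21.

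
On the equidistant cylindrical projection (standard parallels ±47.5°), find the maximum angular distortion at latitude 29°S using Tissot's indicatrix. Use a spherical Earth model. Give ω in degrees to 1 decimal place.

The equidistant cylindrical projection with φ₀ = 47.5° has h = 1 (meridians true) and k = cos φ₀ / cos φ along parallels.
At 29°: h = 1.000, k = 0.7724; principal scales a = 1.000, b = 0.7724.
sin(ω/2) = (a − b)/(a + b) = 0.2276/1.772 = 0.1284, so ω = 2 arcsin(0.1284) ≈ 14.8°.

14.8°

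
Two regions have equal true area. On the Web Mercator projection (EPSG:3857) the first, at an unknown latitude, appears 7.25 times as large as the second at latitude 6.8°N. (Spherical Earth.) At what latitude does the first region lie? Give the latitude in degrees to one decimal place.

68.4°

On Mercator, (apparent₁)/(apparent₂) = sec²φ₁ / sec²φ₂ when true areas are equal.
cos²φ₂ / cos²φ₁ = 7.25  ⇒  cos φ₁ = cos 6.8° / √7.25 = 0.9930/2.693 = 0.3688.
φ₁ = arccos(0.3688) ≈ 68.4°.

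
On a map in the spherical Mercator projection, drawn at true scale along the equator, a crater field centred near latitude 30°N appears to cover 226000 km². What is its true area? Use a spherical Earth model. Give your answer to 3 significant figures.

170000 km²

The Mercator projection is conformal; its linear scale factor is the same in every direction and equals sec φ = 1/cos φ.
Areal scale = k² = sec²φ = 1/cos²(30°) = 1/0.8660² = 1.333.
True area = apparent / (areal scale) = 226000 / 1.333 ≈ 170000 km².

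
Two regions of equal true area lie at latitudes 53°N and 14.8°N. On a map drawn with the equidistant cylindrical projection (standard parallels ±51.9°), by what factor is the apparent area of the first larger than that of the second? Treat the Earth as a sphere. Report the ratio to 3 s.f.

1.61

In the equirectangular projection with standard parallel φ₀ = 51.9° (x = Rλ cos φ₀, y = Rφ), meridians are true-scale (h = 1) and the parallel scale is k = cos φ₀ / cos φ.
Areal scale at 53°: h·k = 1.000 × 1.025 = 1.025.
Areal scale at 14.8°: h·k = 1.000 × 0.6382 = 0.6382.
Ratio = 1.025/0.6382 ≈ 1.61.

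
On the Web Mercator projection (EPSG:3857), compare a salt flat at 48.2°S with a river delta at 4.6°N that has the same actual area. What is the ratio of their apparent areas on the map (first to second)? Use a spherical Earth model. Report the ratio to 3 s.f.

2.24

On Mercator, area is exaggerated by sec²φ = 1/cos²φ.
At 48.2°: sec²(48.2°) = 1/0.6665² = 2.251.
At 4.6°: sec²(4.6°) = 1/0.9968² = 1.006.
Ratio = 2.251/1.006 = cos²(4.6°)/cos²(48.2°) ≈ 2.24.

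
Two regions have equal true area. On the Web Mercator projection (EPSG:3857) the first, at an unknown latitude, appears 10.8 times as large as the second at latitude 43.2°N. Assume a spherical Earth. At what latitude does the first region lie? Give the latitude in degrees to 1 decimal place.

77.2°

On Mercator, (apparent₁)/(apparent₂) = sec²φ₁ / sec²φ₂ when true areas are equal.
cos²φ₂ / cos²φ₁ = 10.8  ⇒  cos φ₁ = cos 43.2° / √10.8 = 0.7290/3.286 = 0.2218.
φ₁ = arccos(0.2218) ≈ 77.2°.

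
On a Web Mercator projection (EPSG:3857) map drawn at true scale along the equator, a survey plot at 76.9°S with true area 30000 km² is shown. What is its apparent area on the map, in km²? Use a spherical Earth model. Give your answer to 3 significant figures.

584000 km²

For Mercator, h = k = sec φ (a conformal cylindrical projection has a single point scale, 1/cos φ).
Areal scale = k² = sec²φ = 1/cos²(76.9°) = 1/0.2267² = 19.47.
Apparent area = 30000 × 19.47 ≈ 584000 km².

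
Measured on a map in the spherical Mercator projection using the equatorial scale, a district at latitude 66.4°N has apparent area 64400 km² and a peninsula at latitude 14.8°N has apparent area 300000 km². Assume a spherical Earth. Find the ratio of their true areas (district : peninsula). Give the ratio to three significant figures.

Since Mercator area scale is 1/cos²φ, the true area equals the apparent area multiplied by cos²φ.
True area of district: 64400 × cos²(66.4°) = 64400 × 0.1603 = 10320 km².
True area of peninsula: 300000 × cos²(14.8°) = 300000 × 0.9347 = 280400 km².
Ratio = 10320 / 280400 ≈ 0.0368.

0.0368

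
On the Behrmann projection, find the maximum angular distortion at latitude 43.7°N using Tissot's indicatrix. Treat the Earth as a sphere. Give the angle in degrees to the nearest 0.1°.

20.6°

The Behrmann projection is cylindrical equal-area with φ₀ = 30°. For cylindrical equal-area with standard parallel φ₀, h = cos φ / cos φ₀ and k = cos φ₀ / cos φ, so h·k = 1.
At 43.7°: h = 0.8348, k = 1.198; principal scales a = 1.198, b = 0.8348.
sin(ω/2) = (a − b)/(a + b) = 0.3631/2.033 = 0.1786, so ω = 2 arcsin(0.1786) ≈ 20.6°.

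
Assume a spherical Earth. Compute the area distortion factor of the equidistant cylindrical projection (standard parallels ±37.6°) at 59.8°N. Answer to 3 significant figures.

With standard parallel φ₀ = 37.6°, the equirectangular projection gives x = Rλ cos φ₀, y = Rφ, so h = 1 and k = cos 37.6° / cos φ.
Areal scale = h·k = 1 × cos φ₀ / cos φ; at 59.8°, h = 1.000, k = 1.575, so h·k = 1.575.

1.58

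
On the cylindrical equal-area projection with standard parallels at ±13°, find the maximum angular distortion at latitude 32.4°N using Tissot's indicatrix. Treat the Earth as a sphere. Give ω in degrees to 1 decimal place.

16.4°

For cylindrical equal-area with standard parallel φ₀, h = cos φ / cos φ₀ and k = cos φ₀ / cos φ, so h·k = 1.
At 32.4°: h = 0.8665, k = 1.154; principal scales a = 1.154, b = 0.8665.
sin(ω/2) = (a − b)/(a + b) = 0.2875/2.021 = 0.1423, so ω = 2 arcsin(0.1423) ≈ 16.4°.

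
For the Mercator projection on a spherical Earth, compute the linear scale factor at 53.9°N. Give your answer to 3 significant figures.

1.70

For Mercator, h = k = sec φ (a conformal cylindrical projection has a single point scale, 1/cos φ).
k = 1/cos 53.9° = 1/0.5892 = 1.697.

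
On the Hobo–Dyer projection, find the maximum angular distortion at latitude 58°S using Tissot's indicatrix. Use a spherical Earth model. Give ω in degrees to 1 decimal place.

Hobo–Dyer is a cylindrical equal-area projection with standard parallels at ±37.5°. A cylindrical equal-area projection with standard parallel φ₀ has meridian scale h = cos φ / cos φ₀ and parallel scale k = cos φ₀ / cos φ (so areas are preserved, h·k = 1).
At 58°: h = 0.6679, k = 1.497; principal scales a = 1.497, b = 0.6679.
sin(ω/2) = (a − b)/(a + b) = 0.8292/2.165 = 0.3830, so ω = 2 arcsin(0.3830) ≈ 45.0°.

45.0°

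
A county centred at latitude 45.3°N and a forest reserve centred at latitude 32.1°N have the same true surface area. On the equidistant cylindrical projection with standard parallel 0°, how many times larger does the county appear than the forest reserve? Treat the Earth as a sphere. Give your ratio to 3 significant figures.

1.20

In the plate carrée (x = Rλ, y = Rφ), meridians are true-scale (h = 1) and parallels are stretched by k = sec φ.
Areal scale at 45.3°: h·k = 1.000 × 1.422 = 1.422.
Areal scale at 32.1°: h·k = 1.000 × 1.180 = 1.180.
Ratio = 1.422/1.180 ≈ 1.20.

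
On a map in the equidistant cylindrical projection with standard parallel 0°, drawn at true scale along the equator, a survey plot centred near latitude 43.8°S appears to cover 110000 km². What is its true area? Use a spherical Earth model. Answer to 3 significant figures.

For the equirectangular projection with φ₀ = 0 (plate carrée), h = 1 along meridians and k = sec φ along parallels.
Areal scale = h·k = 1 × sec φ; at 43.8°, h = 1.000, k = 1.386, so h·k = 1.386.
True area = apparent / (areal scale) = 110000 / 1.386 ≈ 79400 km².

79400 km²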